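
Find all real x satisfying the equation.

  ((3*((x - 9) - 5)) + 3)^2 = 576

Step 1. [((3*((x - 9) - 5)) + 3)^2 = 576] √ both sides: 576 ≥ 0 gives two branches. So sqrt: (3*((x - 9) - 5)) + 3 = 24 or -24.
Step 2. [(3*((x - 9) - 5)) + 3 = 24 or -24] peel the +3: subtract 3 from each side ⇒ sub: 3*((x - 9) - 5) = 21 or -27.
Step 3. [3*((x - 9) - 5) = 21 or -27] 3 out front; divide by 3. So div: (x - 9) - 5 = 7 or -9.
Step 4. [(x - 9) - 5 = 7 or -9] peel the -5: add 5 from each side ⇒ sub: x - 9 = 12 or -4.
Step 5. [x - 9 = 12 or -4] -9 is outermost — add 9 both sides ⇒ sub: x = 21 or 5.

Answer: x ∈ {5, 21}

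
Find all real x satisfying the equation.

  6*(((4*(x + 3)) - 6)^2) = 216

Step 1. [6*(((4*(x + 3)) - 6)^2) = 216] divide by the outer 6, so div: ((4*(x + 3)) - 6)^2 = 36.
Step 2. [((4*(x + 3)) - 6)^2 = 36] 36 ≥ 0, LHS is (·)² — take ±√ ⇒ sqrt: (4*(x + 3)) - 6 = 6 or -6.
Step 3. [(4*(x + 3)) - 6 = 6 or -6] add 6: x sits inside (… - 6) ⇒ sub: 4*(x + 3) = 12 or 0.
Step 4. [4*(x + 3) = 12 or 0] leading coefficient 4: divide by 4 ⇒ div: x + 3 = 3 or 0.
Step 5. [x + 3 = 3 or 0] subtract 3: x sits inside (… + 3), so sub: x = 0 or -3.

Answer: x ∈ {-3, 0}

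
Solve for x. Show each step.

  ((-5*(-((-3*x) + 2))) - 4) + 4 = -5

Step 1. [((-5*(-((-3*x) + 2))) - 4) + 4 = -5] the outer +4 inverts by subtracting 4 ⇒ sub: (-5*(-((-3*x) + 2))) - 4 = -9.
Step 2. [(-5*(-((-3*x) + 2))) - 4 = -9] 4 comes off first (add 4), so sub: -5*(-((-3*x) + 2)) = -5.
Step 3. [-5*(-((-3*x) + 2)) = -5] leading coefficient -5: divide by -5. So div: -((-3*x) + 2) = 1.
Step 4. [-((-3*x) + 2) = 1] leading − — multiply by −1 ⇒ neg: (-3*x) + 2 = -1.
Step 5. [(-3*x) + 2 = -1] peel the +2: subtract 2 from each side. So sub: -3*x = -3.
Step 6. [-3*x = -3] LHS = -3·(…); ÷-3 both sides ⇒ div: x = 1.

Answer: x ∈ {1}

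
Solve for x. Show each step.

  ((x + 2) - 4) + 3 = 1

Step 1. [((x + 2) - 4) + 3 = 1] peel the +3: subtract 3 from each side, so sub: (x + 2) - 4 = -2.
Step 2. [(x + 2) - 4 = -2] -4 is outermost — add 4 both sides. So sub: x + 2 = 2.
Step 3. [x + 2 = 2] +2 is outermost — subtract 2 both sides, so sub: x = 0.

Answer: x ∈ {0}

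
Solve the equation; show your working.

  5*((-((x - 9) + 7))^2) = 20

Step 1. [5*((-((x - 9) + 7))^2) = 20] leading coefficient 5: divide by 5 ⇒ div: (-((x - 9) + 7))^2 = 4.
Step 2. [(-((x - 9) + 7))^2 = 4] 4 ≥ 0, LHS is (·)² — take ±√, so sqrt: -((x - 9) + 7) = 2 or -2.
Step 3. [-((x - 9) + 7) = 2 or -2] flip signs both sides. So neg: (x - 9) + 7 = -2 or 2.
Step 4. [(x - 9) + 7 = -2 or 2] +7 is outermost — subtract 7 both sides ⇒ sub: x - 9 = -9 or -5.
Step 5. [x - 9 = -9 or -5] 9 comes off first (add 9) ⇒ sub: x = 0 or 4.

Answer: x ∈ {0, 4}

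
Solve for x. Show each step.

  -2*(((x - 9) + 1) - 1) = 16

Step 1. [-2*(((x - 9) + 1) - 1) = 16] leading coefficient -2: divide by -2. So div: ((x - 9) + 1) - 1 = -8.
Step 2. [((x - 9) + 1) - 1 = -8] peel the -1: add 1 from each side. So sub: (x - 9) + 1 = -7.
Step 3. [(x - 9) + 1 = -7] 1 comes off first (subtract 1). So sub: x - 9 = -8.
Step 4. [x - 9 = -8] the outer -9 inverts by adding 9, so sub: x = 1.

Answer: x ∈ {1}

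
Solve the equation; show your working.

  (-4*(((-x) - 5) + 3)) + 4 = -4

Step 1. [(-4*(((-x) - 5) + 3)) + 4 = -4] the outer +4 inverts by subtracting 4 ⇒ sub: -4*(((-x) - 5) + 3) = -8.
Step 2. [-4*(((-x) - 5) + 3) = -8] -4 out front; divide by -4 ⇒ div: ((-x) - 5) + 3 = 2.
Step 3. [((-x) - 5) + 3 = 2] subtract 3: x sits inside (… + 3), so sub: (-x) - 5 = -1.
Step 4. [(-x) - 5 = -1] the outer -5 inverts by adding 5. So sub: -x = 4.
Step 5. [-x = 4] leading − — multiply by −1. So neg: x = -4.

Answer: x ∈ {-4}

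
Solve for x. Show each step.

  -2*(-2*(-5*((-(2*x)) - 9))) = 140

Step 1. [-2*(-2*(-5*((-(2*x)) - 9))) = 140] -2·(inner) — divide through by -2. So div: -2*(-5*((-(2*x)) - 9)) = -70.
Step 2. [-2*(-5*((-(2*x)) - 9)) = -70] LHS = -2·(…); ÷-2 both sides. So div: -5*((-(2*x)) - 9) = 35.
Step 3. [-5*((-(2*x)) - 9) = 35] divide by the outer -5, so div: (-(2*x)) - 9 = -7.
Step 4. [(-(2*x)) - 9 = -7] peel the -9: add 9 from each side. So sub: -(2*x) = 2.
Step 5. [-(2*x) = 2] leading − — multiply by −1 ⇒ neg: 2*x = -2.
Step 6. [2*x = -2] LHS = 2·(…); ÷2 both sides ⇒ div: x = -1.

Answer: x ∈ {-1}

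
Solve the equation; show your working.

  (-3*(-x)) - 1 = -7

Step 1. [(-3*(-x)) - 1 = -7] add 1: x sits inside (… - 1), so sub: -3*(-x) = -6.
Step 2. [-3*(-x) = -6] LHS = -3·(…); ÷-3 both sides, so div: -x = 2.
Step 3. [-x = 2] LHS negated; negate both sides. So neg: x = -2.

Answer: x ∈ {-2}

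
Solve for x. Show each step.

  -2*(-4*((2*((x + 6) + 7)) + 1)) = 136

Step 1. [-2*(-4*((2*((x + 6) + 7)) + 1)) = 136] -2 out front; divide by -2 ⇒ div: -4*((2*((x + 6) + 7)) + 1) = -68.
Step 2. [-4*((2*((x + 6) + 7)) + 1) = -68] -4·(inner) — divide through by -4 ⇒ div: (2*((x + 6) + 7)) + 1 = 17.
Step 3. [(2*((x + 6) + 7)) + 1 = 17] peel the +1: subtract 1 from each side. So sub: 2*((x + 6) + 7) = 16.
Step 4. [2*((x + 6) + 7) = 16] leading coefficient 2: divide by 2. So div: (x + 6) + 7 = 8.
Step 5. [(x + 6) + 7 = 8] peel the +7: subtract 7 from each side, so sub: x + 6 = 1.
Step 6. [x + 6 = 1] subtract 6: x sits inside (… + 6), so sub: x = -5.

Answer: x ∈ {-5}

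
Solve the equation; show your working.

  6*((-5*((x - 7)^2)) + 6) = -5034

Step 1. [6*((-5*((x - 7)^2)) + 6) = -5034] 6·(inner) — divide through by 6 ⇒ div: (-5*((x - 7)^2)) + 6 = -839.
Step 2. [(-5*((x - 7)^2)) + 6 = -839] subtract 6: x sits inside (… + 6) ⇒ sub: -5*((x - 7)^2) = -845.
Step 3. [-5*((x - 7)^2) = -845] -5 out front; divide by -5. So div: (x - 7)^2 = 169.
Step 4. [(x - 7)^2 = 169] LHS squared, RHS 169 ≥ 0: apply √ (±), so sqrt: x - 7 = 13 or -13.
Step 5. [x - 7 = 13 or -13] -7 is outermost — add 7 both sides, so sub: x = 20 or -6.

Answer: x ∈ {-6, 20}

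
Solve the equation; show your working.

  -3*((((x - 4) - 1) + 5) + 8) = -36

Step 1. [-3*((((x - 4) - 1) + 5) + 8) = -36] -3·(inner) — divide through by -3. So div: (((x - 4) - 1) + 5) + 8 = 12.
Step 2. [(((x - 4) - 1) + 5) + 8 = 12] the outer +8 inverts by subtracting 8, so sub: ((x - 4) - 1) + 5 = 4.
Step 3. [((x - 4) - 1) + 5 = 4] peel the +5: subtract 5 from each side ⇒ sub: (x - 4) - 1 = -1.
Step 4. [(x - 4) - 1 = -1] the outer -1 inverts by adding 1 ⇒ sub: x - 4 = 0.
Step 5. [x - 4 = 0] add 4: x sits inside (… - 4) ⇒ sub: x = 4.

Answer: x ∈ {4}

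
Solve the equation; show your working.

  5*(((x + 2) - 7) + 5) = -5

Step 1. [5*(((x + 2) - 7) + 5) = -5] 5·(inner) — divide through by 5 ⇒ div: ((x + 2) - 7) + 5 = -1.
Step 2. [((x + 2) - 7) + 5 = -1] the outer +5 inverts by subtracting 5, so sub: (x + 2) - 7 = -6.
Step 3. [(x + 2) - 7 = -6] 7 comes off first (add 7) ⇒ sub: x + 2 = 1.
Step 4. [x + 2 = 1] +2 is outermost — subtract 2 both sides ⇒ sub: x = -1.

Answer: x ∈ {-1}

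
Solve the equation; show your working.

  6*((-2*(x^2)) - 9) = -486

Step 1. [6*((-2*(x^2)) - 9) = -486] divide by the outer 6, so div: (-2*(x^2)) - 9 = -81.
Step 2. [(-2*(x^2)) - 9 = -81] add 9: x sits inside (… - 9), so sub: -2*(x^2) = -72.
Step 3. [-2*(x^2) = -72] divide by the outer -2 ⇒ div: x^2 = 36.
Step 4. [x^2 = 36] 36 ≥ 0, LHS is (·)² — take ±√. So sqrt: x = 6 or -6.

Answer: x ∈ {-6, 6}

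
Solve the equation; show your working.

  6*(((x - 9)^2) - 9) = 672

Step 1. [6*(((x - 9)^2) - 9) = 672] 6 out front; divide by 6. So div: ((x - 9)^2) - 9 = 112.
Step 2. [((x - 9)^2) - 9 = 112] add 9: x sits inside (… - 9). So sub: (x - 9)^2 = 121.
Step 3. [(x - 9)^2 = 121] √ both sides: 121 ≥ 0 gives two branches ⇒ sqrt: x - 9 = 11 or -11.
Step 4. [x - 9 = 11 or -11] 9 comes off first (add 9), so sub: x = 20 or -2.

Answer: x ∈ {-2, 20}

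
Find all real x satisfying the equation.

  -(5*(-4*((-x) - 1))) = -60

Step 1. [-(5*(-4*((-x) - 1))) = -60] flip signs both sides, so neg: 5*(-4*((-x) - 1)) = 60.
Step 2. [5*(-4*((-x) - 1)) = 60] divide by the outer 5, so div: -4*((-x) - 1) = 12.
Step 3. [-4*((-x) - 1) = 12] -4·(inner) — divide through by -4. So div: (-x) - 1 = -3.
Step 4. [(-x) - 1 = -3] 1 comes off first (add 1). So sub: -x = -2.
Step 5. [-x = -2] flip signs both sides, so neg: x = 2.

Answer: x ∈ {2}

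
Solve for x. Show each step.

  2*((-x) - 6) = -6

Step 1. [2*((-x) - 6) = -6] 2 out front; divide by 2, so div: (-x) - 6 = -3.
Step 2. [(-x) - 6 = -3] the outer -6 inverts by adding 6 ⇒ sub: -x = 3.
Step 3. [-x = 3] flip signs both sides ⇒ neg: x = -3.

Answer: x ∈ {-3}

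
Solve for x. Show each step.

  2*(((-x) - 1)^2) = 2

Step 1. [2*(((-x) - 1)^2) = 2] divide by the outer 2. So div: ((-x) - 1)^2 = 1.
Step 2. [((-x) - 1)^2 = 1] LHS squared, RHS 1 ≥ 0: apply √ (±) ⇒ sqrt: (-x) - 1 = 1 or -1.
Step 3. [(-x) - 1 = 1 or -1] peel the -1: add 1 from each side ⇒ sub: -x = 2 or 0.
Step 4. [-x = 2 or 0] leading − — multiply by −1, so neg: x = -2 or 0.

Answer: x ∈ {-2, 0}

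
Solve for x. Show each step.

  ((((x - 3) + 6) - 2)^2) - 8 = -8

Step 1. [((((x - 3) + 6) - 2)^2) - 8 = -8] 8 comes off first (add 8) ⇒ sub: (((x - 3) + 6) - 2)^2 = 0.
Step 2. [(((x - 3) + 6) - 2)^2 = 0] LHS squared, RHS 0 ≥ 0: apply √ (±), so sqrt: ((x - 3) + 6) - 2 = 0.
Step 3. [((x - 3) + 6) - 2 = 0] 2 comes off first (add 2) ⇒ sub: (x - 3) + 6 = 2.
Step 4. [(x - 3) + 6 = 2] the outer +6 inverts by subtracting 6. So sub: x - 3 = -4.
Step 5. [x - 3 = -4] peel the -3: add 3 from each side. So sub: x = -1.

Answer: x ∈ {-1}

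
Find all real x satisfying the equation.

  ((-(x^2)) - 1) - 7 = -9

Step 1. [((-(x^2)) - 1) - 7 = -9] peel the -7: add 7 from each side, so sub: (-(x^2)) - 1 = -2.
Step 2. [(-(x^2)) - 1 = -2] add 1: x sits inside (… - 1). So sub: -(x^2) = -1.
Step 3. [-(x^2) = -1] leading − — multiply by −1 ⇒ neg: x^2 = 1.
Step 4. [x^2 = 1] √ both sides: 1 ≥ 0 gives two branches ⇒ sqrt: x = 1 or -1.

Answer: x ∈ {-1, 1}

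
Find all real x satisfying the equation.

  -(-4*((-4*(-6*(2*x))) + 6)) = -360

Step 1. [-(-4*((-4*(-6*(2*x))) + 6)) = -360] LHS negated; negate both sides. So neg: -4*((-4*(-6*(2*x))) + 6) = 360.
Step 2. [-4*((-4*(-6*(2*x))) + 6) = 360] divide by the outer -4, so div: (-4*(-6*(2*x))) + 6 = -90.
Step 3. [(-4*(-6*(2*x))) + 6 = -90] 6 comes off first (subtract 6) ⇒ sub: -4*(-6*(2*x)) = -96.
Step 4. [-4*(-6*(2*x)) = -96] -4·(inner) — divide through by -4. So div: -6*(2*x) = 24.
Step 5. [-6*(2*x) = 24] leading coefficient -6: divide by -6. So div: 2*x = -4.
Step 6. [2*x = -4] 2 out front; divide by 2, so div: x = -2.

Answer: x ∈ {-2}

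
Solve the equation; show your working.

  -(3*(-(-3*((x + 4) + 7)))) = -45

Step 1. [-(3*(-(-3*((x + 4) + 7)))) = -45] flip signs both sides ⇒ neg: 3*(-(-3*((x + 4) + 7))) = 45.
Step 2. [3*(-(-3*((x + 4) + 7))) = 45] 3·(inner) — divide through by 3 ⇒ div: -(-3*((x + 4) + 7)) = 15.
Step 3. [-(-3*((x + 4) + 7)) = 15] leading − — multiply by −1, so neg: -3*((x + 4) + 7) = -15.
Step 4. [-3*((x + 4) + 7) = -15] -3 out front; divide by -3 ⇒ div: (x + 4) + 7 = 5.
Step 5. [(x + 4) + 7 = 5] peel the +7: subtract 7 from each side, so sub: x + 4 = -2.
Step 6. [x + 4 = -2] the outer +4 inverts by subtracting 4. So sub: x = -6.

Answer: x ∈ {-6}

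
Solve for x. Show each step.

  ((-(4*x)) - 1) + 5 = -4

Step 1. [((-(4*x)) - 1) + 5 = -4] peel the +5: subtract 5 from each side ⇒ sub: (-(4*x)) - 1 = -9.
Step 2. [(-(4*x)) - 1 = -9] -1 is outermost — add 1 both sides. So sub: -(4*x) = -8.
Step 3. [-(4*x) = -8] LHS negated; negate both sides. So neg: 4*x = 8.
Step 4. [4*x = 8] leading coefficient 4: divide by 4 ⇒ div: x = 2.

Answer: x ∈ {2}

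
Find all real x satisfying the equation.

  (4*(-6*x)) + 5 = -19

Step 1. [(4*(-6*x)) + 5 = -19] subtract 5: x sits inside (… + 5). So sub: 4*(-6*x) = -24.
Step 2. [4*(-6*x) = -24] divide by the outer 4, so div: -6*x = -6.
Step 3. [-6*x = -6] leading coefficient -6: divide by -6. So div: x = 1.

Answer: x ∈ {1}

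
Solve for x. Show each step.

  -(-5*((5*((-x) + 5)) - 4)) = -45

Step 1. [-(-5*((5*((-x) + 5)) - 4)) = -45] LHS negated; negate both sides, so neg: -5*((5*((-x) + 5)) - 4) = 45.
Step 2. [-5*((5*((-x) + 5)) - 4) = 45] -5 out front; divide by -5. So div: (5*((-x) + 5)) - 4 = -9.
Step 3. [(5*((-x) + 5)) - 4 = -9] peel the -4: add 4 from each side. So sub: 5*((-x) + 5) = -5.
Step 4. [5*((-x) + 5) = -5] 5 out front; divide by 5 ⇒ div: (-x) + 5 = -1.
Step 5. [(-x) + 5 = -1] the outer +5 inverts by subtracting 5 ⇒ sub: -x = -6.
Step 6. [-x = -6] LHS negated; negate both sides, so neg: x = 6.

Answer: x ∈ {6}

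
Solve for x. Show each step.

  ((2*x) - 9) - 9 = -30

Step 1. [((2*x) - 9) - 9 = -30] the outer -9 inverts by adding 9, so sub: (2*x) - 9 = -21.
Step 2. [(2*x) - 9 = -21] 9 comes off first (add 9) ⇒ sub: 2*x = -12.
Step 3. [2*x = -12] leading coefficient 2: divide by 2. So div: x = -6.

Answer: x ∈ {-6}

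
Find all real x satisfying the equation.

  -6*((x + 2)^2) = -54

Step 1. [-6*((x + 2)^2) = -54] -6 out front; divide by -6 ⇒ div: (x + 2)^2 = 9.
Step 2. [(x + 2)^2 = 9] 9 ≥ 0, LHS is (·)² — take ±√, so sqrt: x + 2 = 3 or -3.
Step 3. [x + 2 = 3 or -3] the outer +2 inverts by subtracting 2. So sub: x = 1 or -5.

Answer: x ∈ {-5, 1}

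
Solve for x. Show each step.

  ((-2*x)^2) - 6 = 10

Step 1. [((-2*x)^2) - 6 = 10] add 6: x sits inside (… - 6) ⇒ sub: (-2*x)^2 = 16.
Step 2. [(-2*x)^2 = 16] LHS squared, RHS 16 ≥ 0: apply √ (±). So sqrt: -2*x = 4 or -4.
Step 3. [-2*x = 4 or -4] leading coefficient -2: divide by -2, so div: x = -2 or 2.

Answer: x ∈ {-2, 2}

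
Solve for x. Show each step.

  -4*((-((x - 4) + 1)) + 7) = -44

Step 1. [-4*((-((x - 4) + 1)) + 7) = -44] divide by the outer -4, so div: (-((x - 4) + 1)) + 7 = 11.
Step 2. [(-((x - 4) + 1)) + 7 = 11] 7 comes off first (subtract 7). So sub: -((x - 4) + 1) = 4.
Step 3. [-((x - 4) + 1) = 4] flip signs both sides, so neg: (x - 4) + 1 = -4.
Step 4. [(x - 4) + 1 = -4] the outer +1 inverts by subtracting 1, so sub: x - 4 = -5.
Step 5. [x - 4 = -5] the outer -4 inverts by adding 4 ⇒ sub: x = -1.

Answer: x ∈ {-1}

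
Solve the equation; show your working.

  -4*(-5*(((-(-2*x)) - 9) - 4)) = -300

Step 1. [-4*(-5*(((-(-2*x)) - 9) - 4)) = -300] leading coefficient -4: divide by -4 ⇒ div: -5*(((-(-2*x)) - 9) - 4) = 75.
Step 2. [-5*(((-(-2*x)) - 9) - 4) = 75] -5·(inner) — divide through by -5. So div: ((-(-2*x)) - 9) - 4 = -15.
Step 3. [((-(-2*x)) - 9) - 4 = -15] -4 is outermost — add 4 both sides ⇒ sub: (-(-2*x)) - 9 = -11.
Step 4. [(-(-2*x)) - 9 = -11] peel the -9: add 9 from each side, so sub: -(-2*x) = -2.
Step 5. [-(-2*x) = -2] leading − — multiply by −1 ⇒ neg: -2*x = 2.
Step 6. [-2*x = 2] -2·(inner) — divide through by -2 ⇒ div: x = -1.

Answer: x ∈ {-1}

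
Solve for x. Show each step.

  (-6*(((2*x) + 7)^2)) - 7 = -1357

Step 1. [(-6*(((2*x) + 7)^2)) - 7 = -1357] add 7: x sits inside (… - 7) ⇒ sub: -6*(((2*x) + 7)^2) = -1350.
Step 2. [-6*(((2*x) + 7)^2) = -1350] LHS = -6·(…); ÷-6 both sides ⇒ div: ((2*x) + 7)^2 = 225.
Step 3. [((2*x) + 7)^2 = 225] √ both sides: 225 ≥ 0 gives two branches. So sqrt: (2*x) + 7 = 15 or -15.
Step 4. [(2*x) + 7 = 15 or -15] 7 comes off first (subtract 7). So sub: 2*x = 8 or -22.
Step 5. [2*x = 8 or -22] LHS = 2·(…); ÷2 both sides. So div: x = 4 or -11.

Answer: x ∈ {-11, 4}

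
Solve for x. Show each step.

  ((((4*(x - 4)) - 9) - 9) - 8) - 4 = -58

Step 1. [((((4*(x - 4)) - 9) - 9) - 8) - 4 = -58] add 4: x sits inside (… - 4). So sub: (((4*(x - 4)) - 9) - 9) - 8 = -54.
Step 2. [(((4*(x - 4)) - 9) - 9) - 8 = -54] -8 is outermost — add 8 both sides ⇒ sub: ((4*(x - 4)) - 9) - 9 = -46.
Step 3. [((4*(x - 4)) - 9) - 9 = -46] 9 comes off first (add 9) ⇒ sub: (4*(x - 4)) - 9 = -37.
Step 4. [(4*(x - 4)) - 9 = -37] add 9: x sits inside (… - 9), so sub: 4*(x - 4) = -28.
Step 5. [4*(x - 4) = -28] 4·(inner) — divide through by 4, so div: x - 4 = -7.
Step 6. [x - 4 = -7] add 4: x sits inside (… - 4) ⇒ sub: x = -3.

Answer: x ∈ {-3}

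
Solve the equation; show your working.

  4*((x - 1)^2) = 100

Step 1. [4*((x - 1)^2) = 100] LHS = 4·(…); ÷4 both sides, so div: (x - 1)^2 = 25.
Step 2. [(x - 1)^2 = 25] √ both sides: 25 ≥ 0 gives two branches, so sqrt: x - 1 = 5 or -5.
Step 3. [x - 1 = 5 or -5] 1 comes off first (add 1) ⇒ sub: x = 6 or -4.

Answer: x ∈ {-4, 6}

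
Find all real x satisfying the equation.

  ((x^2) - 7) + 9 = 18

Step 1. [((x^2) - 7) + 9 = 18] peel the +9: subtract 9 from each side. So sub: (x^2) - 7 = 9.
Step 2. [(x^2) - 7 = 9] add 7: x sits inside (… - 7), so sub: x^2 = 16.
Step 3. [x^2 = 16] √ both sides: 16 ≥ 0 gives two branches ⇒ sqrt: x = 4 or -4.

Answer: x ∈ {-4, 4}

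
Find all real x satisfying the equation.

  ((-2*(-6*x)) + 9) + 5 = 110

Step 1. [((-2*(-6*x)) + 9) + 5 = 110] 5 comes off first (subtract 5) ⇒ sub: (-2*(-6*x)) + 9 = 105.
Step 2. [(-2*(-6*x)) + 9 = 105] 9 comes off first (subtract 9) ⇒ sub: -2*(-6*x) = 96.
Step 3. [-2*(-6*x) = 96] LHS = -2·(…); ÷-2 both sides. So div: -6*x = -48.
Step 4. [-6*x = -48] leading coefficient -6: divide by -6 ⇒ div: x = 8.

Answer: x ∈ {8}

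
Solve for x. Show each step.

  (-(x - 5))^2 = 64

Step 1. [(-(x - 5))^2 = 64] 64 ≥ 0, LHS is (·)² — take ±√ ⇒ sqrt: -(x - 5) = 8 or -8.
Step 2. [-(x - 5) = 8 or -8] flip signs both sides ⇒ neg: x - 5 = -8 or 8.
Step 3. [x - 5 = -8 or 8] -5 is outermost — add 5 both sides, so sub: x = -3 or 13.

Answer: x ∈ {-3, 13}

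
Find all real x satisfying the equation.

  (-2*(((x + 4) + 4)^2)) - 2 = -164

Step 1. [(-2*(((x + 4) + 4)^2)) - 2 = -164] -2 | LHS and -2 | -164: pull -2 out ⇒ factor: (((x + 4) + 4)^2) + 1 = 82.
Step 2. [(((x + 4) + 4)^2) + 1 = 82] +1 is outermost — subtract 1 both sides ⇒ sub: ((x + 4) + 4)^2 = 81.
Step 3. [((x + 4) + 4)^2 = 81] LHS squared, RHS 81 ≥ 0: apply √ (±). So sqrt: (x + 4) + 4 = 9 or -9.
Step 4. [(x + 4) + 4 = 9 or -9] peel the +4: subtract 4 from each side, so sub: x + 4 = 5 or -13.
Step 5. [x + 4 = 5 or -13] peel the +4: subtract 4 from each side, so sub: x = 1 or -17.

Answer: x ∈ {-17, 1}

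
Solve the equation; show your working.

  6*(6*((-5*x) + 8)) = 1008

Step 1. [6*(6*((-5*x) + 8)) = 1008] divide by the outer 6 ⇒ div: 6*((-5*x) + 8) = 168.
Step 2. [6*((-5*x) + 8) = 168] 6·(inner) — divide through by 6, so div: (-5*x) + 8 = 28.
Step 3. [(-5*x) + 8 = 28] 8 comes off first (subtract 8). So sub: -5*x = 20.
Step 4. [-5*x = 20] divide by the outer -5, so div: x = -4.

Answer: x ∈ {-4}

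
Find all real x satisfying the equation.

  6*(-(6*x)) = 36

Step 1. [6*(-(6*x)) = 36] leading coefficient 6: divide by 6. So div: -(6*x) = 6.
Step 2. [-(6*x) = 6] leading − — multiply by −1. So neg: 6*x = -6.
Step 3. [6*x = -6] 6 out front; divide by 6 ⇒ div: x = -1.

Answer: x ∈ {-1}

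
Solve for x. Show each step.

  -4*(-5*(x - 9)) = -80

Step 1. [-4*(-5*(x - 9)) = -80] -4·(inner) — divide through by -4, so div: -5*(x - 9) = 20.
Step 2. [-5*(x - 9) = 20] LHS = -5·(…); ÷-5 both sides ⇒ div: x - 9 = -4.
Step 3. [x - 9 = -4] 9 comes off first (add 9) ⇒ sub: x = 5.

Answer: x ∈ {5}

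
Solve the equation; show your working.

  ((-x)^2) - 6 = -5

Step 1. [((-x)^2) - 6 = -5] -6 is outermost — add 6 both sides ⇒ sub: (-x)^2 = 1.
Step 2. [(-x)^2 = 1] LHS squared, RHS 1 ≥ 0: apply √ (±). So sqrt: -x = 1 or -1.
Step 3. [-x = 1 or -1] flip signs both sides. So neg: x = -1 or 1.

Answer: x ∈ {-1, 1}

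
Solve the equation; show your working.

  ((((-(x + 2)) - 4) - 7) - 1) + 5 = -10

Step 1. [((((-(x + 2)) - 4) - 7) - 1) + 5 = -10] 5 comes off first (subtract 5) ⇒ sub: (((-(x + 2)) - 4) - 7) - 1 = -15.
Step 2. [(((-(x + 2)) - 4) - 7) - 1 = -15] 1 comes off first (add 1). So sub: ((-(x + 2)) - 4) - 7 = -14.
Step 3. [((-(x + 2)) - 4) - 7 = -14] add 7: x sits inside (… - 7) ⇒ sub: (-(x + 2)) - 4 = -7.
Step 4. [(-(x + 2)) - 4 = -7] peel the -4: add 4 from each side. So sub: -(x + 2) = -3.
Step 5. [-(x + 2) = -3] flip signs both sides ⇒ neg: x + 2 = 3.
Step 6. [x + 2 = 3] the outer +2 inverts by subtracting 2, so sub: x = 1.

Answer: x ∈ {1}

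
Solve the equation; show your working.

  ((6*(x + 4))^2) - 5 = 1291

Step 1. [((6*(x + 4))^2) - 5 = 1291] 5 comes off first (add 5), so sub: (6*(x + 4))^2 = 1296.
Step 2. [(6*(x + 4))^2 = 1296] √ both sides: 1296 ≥ 0 gives two branches, so sqrt: 6*(x + 4) = 36 or -36.
Step 3. [6*(x + 4) = 36 or -36] 6·(inner) — divide through by 6 ⇒ div: x + 4 = 6 or -6.
Step 4. [x + 4 = 6 or -6] subtract 4: x sits inside (… + 4) ⇒ sub: x = 2 or -10.

Answer: x ∈ {-10, 2}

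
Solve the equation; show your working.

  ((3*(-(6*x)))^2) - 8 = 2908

Step 1. [((3*(-(6*x)))^2) - 8 = 2908] peel the -8: add 8 from each side ⇒ sub: (3*(-(6*x)))^2 = 2916.
Step 2. [(3*(-(6*x)))^2 = 2916] √ both sides: 2916 ≥ 0 gives two branches, so sqrt: 3*(-(6*x)) = 54 or -54.
Step 3. [3*(-(6*x)) = 54 or -54] LHS = 3·(…); ÷3 both sides, so div: -(6*x) = 18 or -18.
Step 4. [-(6*x) = 18 or -18] LHS negated; negate both sides, so neg: 6*x = -18 or 18.
Step 5. [6*x = -18 or 18] divide by the outer 6, so div: x = -3 or 3.

Answer: x ∈ {-3, 3}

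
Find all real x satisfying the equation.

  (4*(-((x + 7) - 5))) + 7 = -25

Step 1. [(4*(-((x + 7) - 5))) + 7 = -25] subtract 7: x sits inside (… + 7). So sub: 4*(-((x + 7) - 5)) = -32.
Step 2. [4*(-((x + 7) - 5)) = -32] LHS = 4·(…); ÷4 both sides ⇒ div: -((x + 7) - 5) = -8.
Step 3. [-((x + 7) - 5) = -8] flip signs both sides ⇒ neg: (x + 7) - 5 = 8.
Step 4. [(x + 7) - 5 = 8] -5 is outermost — add 5 both sides, so sub: x + 7 = 13.
Step 5. [x + 7 = 13] 7 comes off first (subtract 7) ⇒ sub: x = 6.

Answer: x ∈ {6}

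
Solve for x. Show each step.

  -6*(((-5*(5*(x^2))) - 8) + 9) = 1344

Step 1. [-6*(((-5*(5*(x^2))) - 8) + 9) = 1344] divide by the outer -6 ⇒ div: ((-5*(5*(x^2))) - 8) + 9 = -224.
Step 2. [((-5*(5*(x^2))) - 8) + 9 = -224] 9 comes off first (subtract 9) ⇒ sub: (-5*(5*(x^2))) - 8 = -233.
Step 3. [(-5*(5*(x^2))) - 8 = -233] peel the -8: add 8 from each side ⇒ sub: -5*(5*(x^2)) = -225.
Step 4. [-5*(5*(x^2)) = -225] divide by the outer -5 ⇒ div: 5*(x^2) = 45.
Step 5. [5*(x^2) = 45] LHS = 5·(…); ÷5 both sides. So div: x^2 = 9.
Step 6. [x^2 = 9] LHS squared, RHS 9 ≥ 0: apply √ (±), so sqrt: x = 3 or -3.

Answer: x ∈ {-3, 3}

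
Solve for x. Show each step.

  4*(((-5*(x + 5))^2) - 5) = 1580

Step 1. [4*(((-5*(x + 5))^2) - 5) = 1580] LHS = 4·(…); ÷4 both sides ⇒ div: ((-5*(x + 5))^2) - 5 = 395.
Step 2. [((-5*(x + 5))^2) - 5 = 395] add 5: x sits inside (… - 5) ⇒ sub: (-5*(x + 5))^2 = 400.
Step 3. [(-5*(x + 5))^2 = 400] 400 ≥ 0, LHS is (·)² — take ±√. So sqrt: -5*(x + 5) = 20 or -20.
Step 4. [-5*(x + 5) = 20 or -20] divide by the outer -5 ⇒ div: x + 5 = -4 or 4.
Step 5. [x + 5 = -4 or 4] the outer +5 inverts by subtracting 5 ⇒ sub: x = -9 or -1.

Answer: x ∈ {-9, -1}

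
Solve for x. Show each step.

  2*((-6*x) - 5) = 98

Step 1. [2*((-6*x) - 5) = 98] divide by the outer 2 ⇒ div: (-6*x) - 5 = 49.
Step 2. [(-6*x) - 5 = 49] -5 is outermost — add 5 both sides, so sub: -6*x = 54.
Step 3. [-6*x = 54] leading coefficient -6: divide by -6. So div: x = -9.

Answer: x ∈ {-9}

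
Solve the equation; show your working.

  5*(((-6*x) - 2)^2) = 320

Step 1. [5*(((-6*x) - 2)^2) = 320] divide by the outer 5 ⇒ div: ((-6*x) - 2)^2 = 64.
Step 2. [((-6*x) - 2)^2 = 64] 64 ≥ 0, LHS is (·)² — take ±√. So sqrt: (-6*x) - 2 = 8 or -8.
Step 3. [(-6*x) - 2 = 8 or -8] the outer -2 inverts by adding 2. So sub: -6*x = 10 or -6.
Step 4. [-6*x = 10 or -6] LHS = -6·(…); ÷-6 both sides, so div: x = -5/3 or 1.

Answer: x ∈ {-5/3, 1}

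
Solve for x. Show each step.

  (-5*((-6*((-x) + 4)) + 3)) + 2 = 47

Step 1. [(-5*((-6*((-x) + 4)) + 3)) + 2 = 47] 2 comes off first (subtract 2). So sub: -5*((-6*((-x) + 4)) + 3) = 45.
Step 2. [-5*((-6*((-x) + 4)) + 3) = 45] divide by the outer -5. So div: (-6*((-x) + 4)) + 3 = -9.
Step 3. [(-6*((-x) + 4)) + 3 = -9] subtract 3: x sits inside (… + 3) ⇒ sub: -6*((-x) + 4) = -12.
Step 4. [-6*((-x) + 4) = -12] -6·(inner) — divide through by -6. So div: (-x) + 4 = 2.
Step 5. [(-x) + 4 = 2] the outer +4 inverts by subtracting 4. So sub: -x = -2.
Step 6. [-x = -2] flip signs both sides. So neg: x = 2.

Answer: x ∈ {2}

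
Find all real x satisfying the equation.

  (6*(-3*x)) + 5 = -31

Step 1. [(6*(-3*x)) + 5 = -31] subtract 5: x sits inside (… + 5). So sub: 6*(-3*x) = -36.
Step 2. [6*(-3*x) = -36] leading coefficient 6: divide by 6, so div: -3*x = -6.
Step 3. [-3*x = -6] -3·(inner) — divide through by -3. So div: x = 2.

Answer: x ∈ {2}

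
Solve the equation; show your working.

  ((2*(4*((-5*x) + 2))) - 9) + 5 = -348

Step 1. [((2*(4*((-5*x) + 2))) - 9) + 5 = -348] peel the +5: subtract 5 from each side ⇒ sub: (2*(4*((-5*x) + 2))) - 9 = -353.
Step 2. [(2*(4*((-5*x) + 2))) - 9 = -353] -9 is outermost — add 9 both sides, so sub: 2*(4*((-5*x) + 2)) = -344.
Step 3. [2*(4*((-5*x) + 2)) = -344] divide by the outer 2 ⇒ div: 4*((-5*x) + 2) = -172.
Step 4. [4*((-5*x) + 2) = -172] 4 out front; divide by 4 ⇒ div: (-5*x) + 2 = -43.
Step 5. [(-5*x) + 2 = -43] the outer +2 inverts by subtracting 2, so sub: -5*x = -45.
Step 6. [-5*x = -45] -5·(inner) — divide through by -5. So div: x = 9.

Answer: x ∈ {9}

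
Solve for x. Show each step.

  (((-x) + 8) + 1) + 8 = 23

Step 1. [(((-x) + 8) + 1) + 8 = 23] 8 comes off first (subtract 8) ⇒ sub: ((-x) + 8) + 1 = 15.
Step 2. [((-x) + 8) + 1 = 15] +1 is outermost — subtract 1 both sides, so sub: (-x) + 8 = 14.
Step 3. [(-x) + 8 = 14] +8 is outermost — subtract 8 both sides. So sub: -x = 6.
Step 4. [-x = 6] LHS negated; negate both sides. So neg: x = -6.

Answer: x ∈ {-6}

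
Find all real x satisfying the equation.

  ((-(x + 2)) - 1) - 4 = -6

Step 1. [((-(x + 2)) - 1) - 4 = -6] peel the -4: add 4 from each side, so sub: (-(x + 2)) - 1 = -2.
Step 2. [(-(x + 2)) - 1 = -2] -1 is outermost — add 1 both sides. So sub: -(x + 2) = -1.
Step 3. [-(x + 2) = -1] flip signs both sides. So neg: x + 2 = 1.
Step 4. [x + 2 = 1] +2 is outermost — subtract 2 both sides, so sub: x = -1.

Answer: x ∈ {-1}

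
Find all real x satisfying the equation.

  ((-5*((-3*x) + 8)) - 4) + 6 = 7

Step 1. [((-5*((-3*x) + 8)) - 4) + 6 = 7] +6 is outermost — subtract 6 both sides, so sub: (-5*((-3*x) + 8)) - 4 = 1.
Step 2. [(-5*((-3*x) + 8)) - 4 = 1] -4 is outermost — add 4 both sides. So sub: -5*((-3*x) + 8) = 5.
Step 3. [-5*((-3*x) + 8) = 5] -5·(inner) — divide through by -5. So div: (-3*x) + 8 = -1.
Step 4. [(-3*x) + 8 = -1] +8 is outermost — subtract 8 both sides ⇒ sub: -3*x = -9.
Step 5. [-3*x = -9] divide by the outer -3, so div: x = 3.

Answer: x ∈ {3}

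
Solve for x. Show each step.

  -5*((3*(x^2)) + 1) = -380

Step 1. [-5*((3*(x^2)) + 1) = -380] leading coefficient -5: divide by -5, so div: (3*(x^2)) + 1 = 76.
Step 2. [(3*(x^2)) + 1 = 76] the outer +1 inverts by subtracting 1 ⇒ sub: 3*(x^2) = 75.
Step 3. [3*(x^2) = 75] divide by the outer 3. So div: x^2 = 25.
Step 4. [x^2 = 25] √ both sides: 25 ≥ 0 gives two branches ⇒ sqrt: x = 5 or -5.

Answer: x ∈ {-5, 5}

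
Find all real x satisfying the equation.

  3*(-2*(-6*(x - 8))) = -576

Step 1. [3*(-2*(-6*(x - 8))) = -576] leading coefficient 3: divide by 3, so div: -2*(-6*(x - 8)) = -192.
Step 2. [-2*(-6*(x - 8)) = -192] divide by the outer -2, so div: -6*(x - 8) = 96.
Step 3. [-6*(x - 8) = 96] -6·(inner) — divide through by -6. So div: x - 8 = -16.
Step 4. [x - 8 = -16] the outer -8 inverts by adding 8. So sub: x = -8.

Answer: x ∈ {-8}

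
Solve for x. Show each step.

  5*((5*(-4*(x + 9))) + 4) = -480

Step 1. [5*((5*(-4*(x + 9))) + 4) = -480] divide by the outer 5, so div: (5*(-4*(x + 9))) + 4 = -96.
Step 2. [(5*(-4*(x + 9))) + 4 = -96] peel the +4: subtract 4 from each side. So sub: 5*(-4*(x + 9)) = -100.
Step 3. [5*(-4*(x + 9)) = -100] leading coefficient 5: divide by 5, so div: -4*(x + 9) = -20.
Step 4. [-4*(x + 9) = -20] leading coefficient -4: divide by -4. So div: x + 9 = 5.
Step 5. [x + 9 = 5] +9 is outermost — subtract 9 both sides ⇒ sub: x = -4.

Answer: x ∈ {-4}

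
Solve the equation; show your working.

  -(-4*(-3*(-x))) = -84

Step 1. [-(-4*(-3*(-x))) = -84] flip signs both sides ⇒ neg: -4*(-3*(-x)) = 84.
Step 2. [-4*(-3*(-x)) = 84] leading coefficient -4: divide by -4 ⇒ div: -3*(-x) = -21.
Step 3. [-3*(-x) = -21] divide by the outer -3, so div: -x = 7.
Step 4. [-x = 7] leading − — multiply by −1. So neg: x = -7.

Answer: x ∈ {-7}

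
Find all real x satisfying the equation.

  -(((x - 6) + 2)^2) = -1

Step 1. [-(((x - 6) + 2)^2) = -1] flip signs both sides, so neg: ((x - 6) + 2)^2 = 1.
Step 2. [((x - 6) + 2)^2 = 1] √ both sides: 1 ≥ 0 gives two branches, so sqrt: (x - 6) + 2 = 1 or -1.
Step 3. [(x - 6) + 2 = 1 or -1] 2 comes off first (subtract 2) ⇒ sub: x - 6 = -1 or -3.
Step 4. [x - 6 = -1 or -3] -6 is outermost — add 6 both sides. So sub: x = 5 or 3.

Answer: x ∈ {3, 5}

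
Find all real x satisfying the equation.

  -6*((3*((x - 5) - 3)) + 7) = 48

Step 1. [-6*((3*((x - 5) - 3)) + 7) = 48] leading coefficient -6: divide by -6, so div: (3*((x - 5) - 3)) + 7 = -8.
Step 2. [(3*((x - 5) - 3)) + 7 = -8] subtract 7: x sits inside (… + 7), so sub: 3*((x - 5) - 3) = -15.
Step 3. [3*((x - 5) - 3) = -15] 3 out front; divide by 3 ⇒ div: (x - 5) - 3 = -5.
Step 4. [(x - 5) - 3 = -5] 3 comes off first (add 3), so sub: x - 5 = -2.
Step 5. [x - 5 = -2] 5 comes off first (add 5), so sub: x = 3.

Answer: x ∈ {3}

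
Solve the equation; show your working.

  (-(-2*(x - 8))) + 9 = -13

Step 1. [(-(-2*(x - 8))) + 9 = -13] peel the +9: subtract 9 from each side, so sub: -(-2*(x - 8)) = -22.
Step 2. [-(-2*(x - 8)) = -22] leading − — multiply by −1 ⇒ neg: -2*(x - 8) = 22.
Step 3. [-2*(x - 8) = 22] -2 out front; divide by -2, so div: x - 8 = -11.
Step 4. [x - 8 = -11] the outer -8 inverts by adding 8, so sub: x = -3.

Answer: x ∈ {-3}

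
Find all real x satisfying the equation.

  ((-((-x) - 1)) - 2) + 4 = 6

Step 1. [((-((-x) - 1)) - 2) + 4 = 6] peel the +4: subtract 4 from each side. So sub: (-((-x) - 1)) - 2 = 2.
Step 2. [(-((-x) - 1)) - 2 = 2] -2 is outermost — add 2 both sides ⇒ sub: -((-x) - 1) = 4.
Step 3. [-((-x) - 1) = 4] flip signs both sides, so neg: (-x) - 1 = -4.
Step 4. [(-x) - 1 = -4] peel the -1: add 1 from each side, so sub: -x = -3.
Step 5. [-x = -3] leading − — multiply by −1, so neg: x = 3.

Answer: x ∈ {3}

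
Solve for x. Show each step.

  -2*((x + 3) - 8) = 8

Step 1. [-2*((x + 3) - 8) = 8] LHS = -2·(…); ÷-2 both sides ⇒ div: (x + 3) - 8 = -4.
Step 2. [(x + 3) - 8 = -4] 8 comes off first (add 8). So sub: x + 3 = 4.
Step 3. [x + 3 = 4] 3 comes off first (subtract 3) ⇒ sub: x = 1.

Answer: x ∈ {1}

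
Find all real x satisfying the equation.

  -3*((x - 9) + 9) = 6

Step 1. [-3*((x - 9) + 9) = 6] divide by the outer -3, so div: (x - 9) + 9 = -2.
Step 2. [(x - 9) + 9 = -2] +9 is outermost — subtract 9 both sides. So sub: x - 9 = -11.
Step 3. [x - 9 = -11] add 9: x sits inside (… - 9). So sub: x = -2.

Answer: x ∈ {-2}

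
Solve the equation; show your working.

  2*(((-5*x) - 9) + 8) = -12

Step 1. [2*(((-5*x) - 9) + 8) = -12] 2·(inner) — divide through by 2, so div: ((-5*x) - 9) + 8 = -6.
Step 2. [((-5*x) - 9) + 8 = -6] +8 is outermost — subtract 8 both sides ⇒ sub: (-5*x) - 9 = -14.
Step 3. [(-5*x) - 9 = -14] 9 comes off first (add 9) ⇒ sub: -5*x = -5.
Step 4. [-5*x = -5] -5·(inner) — divide through by -5, so div: x = 1.

Answer: x ∈ {1}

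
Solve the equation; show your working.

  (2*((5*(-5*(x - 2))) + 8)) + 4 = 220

Step 1. [(2*((5*(-5*(x - 2))) + 8)) + 4 = 220] +4 is outermost — subtract 4 both sides ⇒ sub: 2*((5*(-5*(x - 2))) + 8) = 216.
Step 2. [2*((5*(-5*(x - 2))) + 8) = 216] 2·(inner) — divide through by 2 ⇒ div: (5*(-5*(x - 2))) + 8 = 108.
Step 3. [(5*(-5*(x - 2))) + 8 = 108] +8 is outermost — subtract 8 both sides, so sub: 5*(-5*(x - 2)) = 100.
Step 4. [5*(-5*(x - 2)) = 100] leading coefficient 5: divide by 5. So div: -5*(x - 2) = 20.
Step 5. [-5*(x - 2) = 20] LHS = -5·(…); ÷-5 both sides ⇒ div: x - 2 = -4.
Step 6. [x - 2 = -4] -2 is outermost — add 2 both sides. So sub: x = -2.

Answer: x ∈ {-2}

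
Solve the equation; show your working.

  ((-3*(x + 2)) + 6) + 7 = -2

Step 1. [((-3*(x + 2)) + 6) + 7 = -2] the outer +7 inverts by subtracting 7 ⇒ sub: (-3*(x + 2)) + 6 = -9.
Step 2. [(-3*(x + 2)) + 6 = -9] common factor -3 (LHS and -9) — divide through ⇒ factor: (x + 2) - 2 = 3.
Step 3. [(x + 2) - 2 = 3] the outer -2 inverts by adding 2 ⇒ sub: x + 2 = 5.
Step 4. [x + 2 = 5] the outer +2 inverts by subtracting 2. So sub: x = 3.

Answer: x ∈ {3}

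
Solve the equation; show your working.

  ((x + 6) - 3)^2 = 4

Step 1. [((x + 6) - 3)^2 = 4] 4 ≥ 0, LHS is (·)² — take ±√, so sqrt: (x + 6) - 3 = 2 or -2.
Step 2. [(x + 6) - 3 = 2 or -2] -3 is outermost — add 3 both sides. So sub: x + 6 = 5 or 1.
Step 3. [x + 6 = 5 or 1] subtract 6: x sits inside (… + 6), so sub: x = -1 or -5.

Answer: x ∈ {-5, -1}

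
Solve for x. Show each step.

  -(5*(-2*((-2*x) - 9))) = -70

Step 1. [-(5*(-2*((-2*x) - 9))) = -70] leading − — multiply by −1. So neg: 5*(-2*((-2*x) - 9)) = 70.
Step 2. [5*(-2*((-2*x) - 9)) = 70] divide by the outer 5 ⇒ div: -2*((-2*x) - 9) = 14.
Step 3. [-2*((-2*x) - 9) = 14] divide by the outer -2. So div: (-2*x) - 9 = -7.
Step 4. [(-2*x) - 9 = -7] the outer -9 inverts by adding 9 ⇒ sub: -2*x = 2.
Step 5. [-2*x = 2] -2·(inner) — divide through by -2. So div: x = -1.

Answer: x ∈ {-1}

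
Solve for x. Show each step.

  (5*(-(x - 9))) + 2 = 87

Step 1. [(5*(-(x - 9))) + 2 = 87] 2 comes off first (subtract 2) ⇒ sub: 5*(-(x - 9)) = 85.
Step 2. [5*(-(x - 9)) = 85] 5·(inner) — divide through by 5 ⇒ div: -(x - 9) = 17.
Step 3. [-(x - 9) = 17] leading − — multiply by −1. So neg: x - 9 = -17.
Step 4. [x - 9 = -17] -9 is outermost — add 9 both sides ⇒ sub: x = -8.

Answer: x ∈ {-8}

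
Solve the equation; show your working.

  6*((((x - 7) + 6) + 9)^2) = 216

Step 1. [6*((((x - 7) + 6) + 9)^2) = 216] divide by the outer 6 ⇒ div: (((x - 7) + 6) + 9)^2 = 36.
Step 2. [(((x - 7) + 6) + 9)^2 = 36] 36 ≥ 0, LHS is (·)² — take ±√ ⇒ sqrt: ((x - 7) + 6) + 9 = 6 or -6.
Step 3. [((x - 7) + 6) + 9 = 6 or -6] subtract 9: x sits inside (… + 9), so sub: (x - 7) + 6 = -3 or -15.
Step 4. [(x - 7) + 6 = -3 or -15] 6 comes off first (subtract 6), so sub: x - 7 = -9 or -21.
Step 5. [x - 7 = -9 or -21] -7 is outermost — add 7 both sides, so sub: x = -2 or -14.

Answer: x ∈ {-14, -2}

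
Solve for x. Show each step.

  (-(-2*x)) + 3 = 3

Step 1. [(-(-2*x)) + 3 = 3] the outer +3 inverts by subtracting 3, so sub: -(-2*x) = 0.
Step 2. [-(-2*x) = 0] flip signs both sides ⇒ neg: -2*x = 0.
Step 3. [-2*x = 0] -2 out front; divide by -2. So div: x = 0.

Answer: x ∈ {0}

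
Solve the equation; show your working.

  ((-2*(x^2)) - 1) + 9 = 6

Step 1. [((-2*(x^2)) - 1) + 9 = 6] the outer +9 inverts by subtracting 9. So sub: (-2*(x^2)) - 1 = -3.
Step 2. [(-2*(x^2)) - 1 = -3] add 1: x sits inside (… - 1), so sub: -2*(x^2) = -2.
Step 3. [-2*(x^2) = -2] -2 out front; divide by -2. So div: x^2 = 1.
Step 4. [x^2 = 1] √ both sides: 1 ≥ 0 gives two branches. So sqrt: x = 1 or -1.

Answer: x ∈ {-1, 1}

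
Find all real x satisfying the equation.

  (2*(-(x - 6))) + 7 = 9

Step 1. [(2*(-(x - 6))) + 7 = 9] +7 is outermost — subtract 7 both sides. So sub: 2*(-(x - 6)) = 2.
Step 2. [2*(-(x - 6)) = 2] 2 out front; divide by 2 ⇒ div: -(x - 6) = 1.
Step 3. [-(x - 6) = 1] flip signs both sides ⇒ neg: x - 6 = -1.
Step 4. [x - 6 = -1] -6 is outermost — add 6 both sides ⇒ sub: x = 5.

Answer: x ∈ {5}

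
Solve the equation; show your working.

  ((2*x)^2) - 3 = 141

Step 1. [((2*x)^2) - 3 = 141] peel the -3: add 3 from each side. So sub: (2*x)^2 = 144.
Step 2. [(2*x)^2 = 144] LHS squared, RHS 144 ≥ 0: apply √ (±) ⇒ sqrt: 2*x = 12 or -12.
Step 3. [2*x = 12 or -12] 2 out front; divide by 2 ⇒ div: x = 6 or -6.

Answer: x ∈ {-6, 6}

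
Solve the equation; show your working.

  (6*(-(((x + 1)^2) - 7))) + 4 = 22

Step 1. [(6*(-(((x + 1)^2) - 7))) + 4 = 22] the outer +4 inverts by subtracting 4. So sub: 6*(-(((x + 1)^2) - 7)) = 18.
Step 2. [6*(-(((x + 1)^2) - 7)) = 18] divide by the outer 6 ⇒ div: -(((x + 1)^2) - 7) = 3.
Step 3. [-(((x + 1)^2) - 7) = 3] flip signs both sides, so neg: ((x + 1)^2) - 7 = -3.
Step 4. [((x + 1)^2) - 7 = -3] peel the -7: add 7 from each side. So sub: (x + 1)^2 = 4.
Step 5. [(x + 1)^2 = 4] √ both sides: 4 ≥ 0 gives two branches, so sqrt: x + 1 = 2 or -2.
Step 6. [x + 1 = 2 or -2] the outer +1 inverts by subtracting 1. So sub: x = 1 or -3.

Answer: x ∈ {-3, 1}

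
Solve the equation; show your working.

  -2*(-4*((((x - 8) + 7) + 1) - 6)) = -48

Step 1. [-2*(-4*((((x - 8) + 7) + 1) - 6)) = -48] -2 out front; divide by -2 ⇒ div: -4*((((x - 8) + 7) + 1) - 6) = 24.
Step 2. [-4*((((x - 8) + 7) + 1) - 6) = 24] -4 out front; divide by -4. So div: (((x - 8) + 7) + 1) - 6 = -6.
Step 3. [(((x - 8) + 7) + 1) - 6 = -6] -6 is outermost — add 6 both sides. So sub: ((x - 8) + 7) + 1 = 0.
Step 4. [((x - 8) + 7) + 1 = 0] the outer +1 inverts by subtracting 1, so sub: (x - 8) + 7 = -1.
Step 5. [(x - 8) + 7 = -1] subtract 7: x sits inside (… + 7) ⇒ sub: x - 8 = -8.
Step 6. [x - 8 = -8] peel the -8: add 8 from each side. So sub: x = 0.

Answer: x ∈ {0}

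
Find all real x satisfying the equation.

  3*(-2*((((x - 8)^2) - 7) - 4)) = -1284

Step 1. [3*(-2*((((x - 8)^2) - 7) - 4)) = -1284] 3·(inner) — divide through by 3, so div: -2*((((x - 8)^2) - 7) - 4) = -428.
Step 2. [-2*((((x - 8)^2) - 7) - 4) = -428] leading coefficient -2: divide by -2 ⇒ div: (((x - 8)^2) - 7) - 4 = 214.
Step 3. [(((x - 8)^2) - 7) - 4 = 214] 4 comes off first (add 4). So sub: ((x - 8)^2) - 7 = 218.
Step 4. [((x - 8)^2) - 7 = 218] -7 is outermost — add 7 both sides. So sub: (x - 8)^2 = 225.
Step 5. [(x - 8)^2 = 225] √ both sides: 225 ≥ 0 gives two branches, so sqrt: x - 8 = 15 or -15.
Step 6. [x - 8 = 15 or -15] 8 comes off first (add 8) ⇒ sub: x = 23 or -7.

Answer: x ∈ {-7, 23}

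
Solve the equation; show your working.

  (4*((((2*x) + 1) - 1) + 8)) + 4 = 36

Step 1. [(4*((((2*x) + 1) - 1) + 8)) + 4 = 36] 4 divides every term; factor it out, so factor: ((((2*x) + 1) - 1) + 8) + 1 = 9.
Step 2. [((((2*x) + 1) - 1) + 8) + 1 = 9] +1 is outermost — subtract 1 both sides. So sub: (((2*x) + 1) - 1) + 8 = 8.
Step 3. [(((2*x) + 1) - 1) + 8 = 8] subtract 8: x sits inside (… + 8) ⇒ sub: ((2*x) + 1) - 1 = 0.
Step 4. [((2*x) + 1) - 1 = 0] add 1: x sits inside (… - 1), so sub: (2*x) + 1 = 1.
Step 5. [(2*x) + 1 = 1] the outer +1 inverts by subtracting 1 ⇒ sub: 2*x = 0.
Step 6. [2*x = 0] LHS = 2·(…); ÷2 both sides. So div: x = 0.

Answer: x ∈ {0}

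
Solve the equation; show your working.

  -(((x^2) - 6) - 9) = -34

Step 1. [-(((x^2) - 6) - 9) = -34] LHS negated; negate both sides. So neg: ((x^2) - 6) - 9 = 34.
Step 2. [((x^2) - 6) - 9 = 34] add 9: x sits inside (… - 9) ⇒ sub: (x^2) - 6 = 43.
Step 3. [(x^2) - 6 = 43] -6 is outermost — add 6 both sides. So sub: x^2 = 49.
Step 4. [x^2 = 49] LHS squared, RHS 49 ≥ 0: apply √ (±) ⇒ sqrt: x = 7 or -7.

Answer: x ∈ {-7, 7}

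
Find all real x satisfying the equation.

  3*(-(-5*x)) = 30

Step 1. [3*(-(-5*x)) = 30] LHS = 3·(…); ÷3 both sides. So div: -(-5*x) = 10.
Step 2. [-(-5*x) = 10] leading − — multiply by −1, so neg: -5*x = -10.
Step 3. [-5*x = -10] -5 out front; divide by -5 ⇒ div: x = 2.

Answer: x ∈ {2}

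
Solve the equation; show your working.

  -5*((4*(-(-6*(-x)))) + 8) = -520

Step 1. [-5*((4*(-(-6*(-x)))) + 8) = -520] LHS = -5·(…); ÷-5 both sides. So div: (4*(-(-6*(-x)))) + 8 = 104.
Step 2. [(4*(-(-6*(-x)))) + 8 = 104] 4 | LHS and 4 | 104: pull 4 out ⇒ factor: (-(-6*(-x))) + 2 = 26.
Step 3. [(-(-6*(-x))) + 2 = 26] peel the +2: subtract 2 from each side. So sub: -(-6*(-x)) = 24.
Step 4. [-(-6*(-x)) = 24] LHS negated; negate both sides, so neg: -6*(-x) = -24.
Step 5. [-6*(-x) = -24] leading coefficient -6: divide by -6 ⇒ div: -x = 4.
Step 6. [-x = 4] leading − — multiply by −1, so neg: x = -4.

Answer: x ∈ {-4}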